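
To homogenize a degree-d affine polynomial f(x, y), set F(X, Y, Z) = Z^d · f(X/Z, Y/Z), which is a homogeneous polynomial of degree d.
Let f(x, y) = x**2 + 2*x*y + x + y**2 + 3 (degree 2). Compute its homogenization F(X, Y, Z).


F(X, Y, Z) = X**2 + 2*X*Y + X*Z + Y**2 + 3*Z**2

deg(f) = 2.
Substitute x = X/Z, y = Y/Z into f, then multiply by Z^2.
  monomial 1·x^2·y^0 ↦ 1·X^2·Y^0·Z^0.
  monomial 2·x^1·y^1 ↦ 2·X^1·Y^1·Z^0.
  monomial 1·x^1·y^0 ↦ 1·X^1·Y^0·Z^1.
  monomial 1·x^0·y^2 ↦ 1·X^0·Y^2·Z^0.
  monomial 3·x^0·y^0 ↦ 3·X^0·Y^0·Z^2.
Collecting: F(X, Y, Z) = X**2 + 2*X*Y + X*Z + Y**2 + 3*Z**2.


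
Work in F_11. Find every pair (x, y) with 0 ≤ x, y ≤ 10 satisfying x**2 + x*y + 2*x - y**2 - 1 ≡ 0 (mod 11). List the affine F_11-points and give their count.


Affine F_11-points: {(1, 2), (1, 10), (4, 6), (4, 9), (6, 2), (6, 4), (7, 9), (9, 10), (10, 4), (10, 6)}; count = 10.

For each of the 121 pairs (x, y) ∈ F_11², evaluate f(x, y) mod 11. Record the zeros.
  x = 0: [0↦10, 1↦9, 2↦6, 3↦1, 4↦5, 5↦7, 6↦7, 7↦5, 8↦1, 9↦6, 10↦9]  zeros at y ∈ ∅
  x = 1: [0↦2, 1↦2, 2↦0, 3↦7, 4↦1, 5↦4, 6↦5, 7↦4, 8↦1, 9↦7, 10↦0]  zeros at y ∈ {2, 10}
  x = 2: [0↦7, 1↦8, 2↦7, 3↦4, 4↦10, 5↦3, 6↦5, 7↦5, 8↦3, 9↦10, 10↦4]  zeros at y ∈ ∅
  x = 3: [0↦3, 1↦5, 2↦5, 3↦3, 4↦10, 5↦4, 6↦7, 7↦8, 8↦7, 9↦4, 10↦10]  zeros at y ∈ ∅
  x = 4: [0↦1, 1↦4, 2↦5, 3↦4, 4↦1, 5↦7, 6↦0, 7↦2, 8↦2, 9↦0, 10↦7]  zeros at y ∈ {6, 9}
  x = 5: [0↦1, 1↦5, 2↦7, 3↦7, 4↦5, 5↦1, 6↦6, 7↦9, 8↦10, 9↦9, 10↦6]  zeros at y ∈ ∅
  x = 6: [0↦3, 1↦8, 2↦0, 3↦1, 4↦0, 5↦8, 6↦3, 7↦7, 8↦9, 9↦9, 10↦7]  zeros at y ∈ {2, 4}
  x = 7: [0↦7, 1↦2, 2↦6, 3↦8, 4↦8, 5↦6, 6↦2, 7↦7, 8↦10, 9↦0, 10↦10]  zeros at y ∈ {9}
  x = 8: [0↦2, 1↦9, 2↦3, 3↦6, 4↦7, 5↦6, 6↦3, 7↦9, 8↦2, 9↦4, 10↦4]  zeros at y ∈ ∅
  x = 9: [0↦10, 1↦7, 2↦2, 3↦6, 4↦8, 5↦8, 6↦6, 7↦2, 8↦7, 9↦10, 10↦0]  zeros at y ∈ {10}
  x = 10: [0↦9, 1↦7, 2↦3, 3↦8, 4↦0, 5↦1, 6↦0, 7↦8, 8↦3, 9↦7, 10↦9]  zeros at y ∈ {4, 6}
Collecting zeros: affine points = {(1, 2), (1, 10), (4, 6), (4, 9), (6, 2), (6, 4), (7, 9), (9, 10), (10, 4), (10, 6)}.
Total count |C(F_11)_aff| = 10.


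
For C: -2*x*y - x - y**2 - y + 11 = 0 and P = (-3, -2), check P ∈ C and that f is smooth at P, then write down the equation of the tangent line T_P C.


Tangent line at P: 3*x + 9*y + 27 = 0.

Step 1: f(-3, -2) = 0, so P lies on C.
Step 2: partial derivatives
  f_x(x, y) = -2*y - 1, f_y(x, y) = -2*x - 2*y - 1.
  f_x(P) = 3, f_y(P) = 9 (gradient nonzero, so P is smooth).
Step 3: tangent line at P: 3·(x − -3) + 9·(y − -2) = 0.
Expanding: 3*x + 9*y + 27 = 0.


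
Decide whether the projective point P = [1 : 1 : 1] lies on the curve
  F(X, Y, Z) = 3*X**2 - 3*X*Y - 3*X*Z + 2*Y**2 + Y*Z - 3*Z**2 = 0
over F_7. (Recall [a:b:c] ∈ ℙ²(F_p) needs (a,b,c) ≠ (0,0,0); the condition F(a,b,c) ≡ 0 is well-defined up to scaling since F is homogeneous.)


F(1,1,1) ≡ 4 (mod 7); P is NOT on the curve.

Evaluate F(1, 1, 1) term-by-term (mod 7).
  3*X**2 ↦ 3·1·1·1 = 3
  -3*X*Y ↦ -3·1·1·1 = -3
  -3*X*Z ↦ -3·1·1·1 = -3
  2*Y**2 ↦ 2·1·1·1 = 2
  Y*Z ↦ 1·1·1·1 = 1
  -3*Z**2 ↦ -3·1·1·1 = -3
Sum: F(1, 1, 1) = (3) + (-3) + (-3) + (2) + (1) + (-3) = -3.
Reducing mod 7: -3 ≡ 4 (mod 7).
Since F(a, b, c) ≡ 4 ≠ 0 (mod 7), P does NOT lie on the curve.


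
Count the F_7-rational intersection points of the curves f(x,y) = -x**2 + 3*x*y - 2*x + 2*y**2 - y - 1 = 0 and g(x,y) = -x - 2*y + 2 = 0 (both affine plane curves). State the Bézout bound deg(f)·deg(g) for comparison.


Common zeros: {(0, 1), (5, 2)}; count = 2; Bézout bound = 2.

deg(f) = 2, deg(g) = 1, so Bézout bound = 2.
Scan x ∈ F_7. For each x, list the y ∈ F_7 with f(x, y) ≡ 0 and those with g(x, y) ≡ 0 (mod 7); the common zeros in that column are the intersection.
  x = 0: f ≡ 0 at y ∈ {1, 3}; g ≡ 0 at y ∈ {1}; common: {1}.
  x = 1: f ≡ 0 at y ∈ {1, 5}; g ≡ 0 at y ∈ {4}; common: ∅.
  x = 2: f ≡ 0 at y ∈ ∅; g ≡ 0 at y ∈ {0}; common: ∅.
  x = 3: f ≡ 0 at y ∈ ∅; g ≡ 0 at y ∈ {3}; common: ∅.
  x = 4: f ≡ 0 at y ∈ ∅; g ≡ 0 at y ∈ {6}; common: ∅.
  x = 5: f ≡ 0 at y ∈ {2, 5}; g ≡ 0 at y ∈ {2}; common: {2}.
  x = 6: f ≡ 0 at y ∈ {0, 2}; g ≡ 0 at y ∈ {5}; common: ∅.
Collecting: common zeros = {(0, 1), (5, 2)}, so the count is 2.
Comparison with the Bézout bound: 2 ≤ 2 = deg(f)·deg(g), as expected for curves with no common component (the bound is attained).


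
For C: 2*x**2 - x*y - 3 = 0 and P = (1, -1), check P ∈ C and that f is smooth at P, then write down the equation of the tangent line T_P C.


Tangent line at P: 5*x - y - 6 = 0.

Step 1: f(1, -1) = 0, so P lies on C.
Step 2: partial derivatives
  f_x(x, y) = 4*x - y, f_y(x, y) = -x.
  f_x(P) = 5, f_y(P) = -1 (gradient nonzero, so P is smooth).
Step 3: tangent line at P: 5·(x − 1) + -1·(y − -1) = 0.
Expanding: 5*x - y - 6 = 0.


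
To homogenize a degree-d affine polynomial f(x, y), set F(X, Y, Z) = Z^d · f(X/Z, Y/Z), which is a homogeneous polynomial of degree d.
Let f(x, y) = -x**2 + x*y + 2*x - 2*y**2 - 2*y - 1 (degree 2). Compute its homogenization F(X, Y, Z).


F(X, Y, Z) = -X**2 + X*Y + 2*X*Z - 2*Y**2 - 2*Y*Z - Z**2

deg(f) = 2.
Substitute x = X/Z, y = Y/Z into f, then multiply by Z^2.
  monomial -1·x^2·y^0 ↦ -1·X^2·Y^0·Z^0.
  monomial 1·x^1·y^1 ↦ 1·X^1·Y^1·Z^0.
  monomial 2·x^1·y^0 ↦ 2·X^1·Y^0·Z^1.
  monomial -2·x^0·y^2 ↦ -2·X^0·Y^2·Z^0.
  monomial -2·x^0·y^1 ↦ -2·X^0·Y^1·Z^1.
  monomial -1·x^0·y^0 ↦ -1·X^0·Y^0·Z^2.
Collecting: F(X, Y, Z) = -X**2 + X*Y + 2*X*Z - 2*Y**2 - 2*Y*Z - Z**2.


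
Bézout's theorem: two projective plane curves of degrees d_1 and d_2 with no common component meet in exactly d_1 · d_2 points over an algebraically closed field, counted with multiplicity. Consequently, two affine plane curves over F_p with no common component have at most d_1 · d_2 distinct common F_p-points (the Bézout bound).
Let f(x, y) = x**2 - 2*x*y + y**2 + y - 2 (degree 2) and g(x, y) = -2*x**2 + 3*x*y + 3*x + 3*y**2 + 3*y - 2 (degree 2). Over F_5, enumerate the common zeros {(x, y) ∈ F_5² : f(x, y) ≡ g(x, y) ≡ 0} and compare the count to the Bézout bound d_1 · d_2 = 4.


Common zeros: ∅; count = 0; Bézout bound = 4.

deg(f) = 2, deg(g) = 2, so Bézout bound = 4.
Scan x ∈ F_5. For each x, list the y ∈ F_5 with f(x, y) ≡ 0 and those with g(x, y) ≡ 0 (mod 5); the common zeros in that column are the intersection.
  x = 0: f ≡ 0 at y ∈ {1, 3}; g ≡ 0 at y ∈ ∅; common: ∅.
  x = 1: f ≡ 0 at y ∈ {3}; g ≡ 0 at y ∈ ∅; common: ∅.
  x = 2: f ≡ 0 at y ∈ {1, 2}; g ≡ 0 at y ∈ {3, 4}; common: ∅.
  x = 3: f ≡ 0 at y ∈ ∅; g ≡ 0 at y ∈ {2, 4}; common: ∅.
  x = 4: f ≡ 0 at y ∈ ∅; g ≡ 0 at y ∈ {2, 3}; common: ∅.
Collecting: common zeros = ∅, so the count is 0.
Comparison with the Bézout bound: 0 ≤ 4 = deg(f)·deg(g), as expected for curves with no common component (the affine F_5-count falls short of the bound because intersections may lie at infinity, over extension fields, or carry multiplicity).


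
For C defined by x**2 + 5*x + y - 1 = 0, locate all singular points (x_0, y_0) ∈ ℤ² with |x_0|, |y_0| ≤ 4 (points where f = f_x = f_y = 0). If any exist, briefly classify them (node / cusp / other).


No singular points in the scanned grid; C is smooth there.

Compute partial derivatives:
  f_x = 2*x + 5.
  f_y = 1.
f_y = 1 is a nonzero constant, so f_y never vanishes: no point (x, y) can satisfy f = f_x = f_y = 0. In particular no (x, y) ∈ {−4, ..., 4}² is singular; the curve is smooth.


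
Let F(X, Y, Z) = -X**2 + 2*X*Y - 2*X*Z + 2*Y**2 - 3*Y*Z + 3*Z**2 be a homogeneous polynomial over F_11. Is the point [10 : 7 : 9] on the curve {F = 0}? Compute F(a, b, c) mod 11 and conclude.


F(10,7,9) ≡ 1 (mod 11); P is NOT on the curve.

Evaluate F(10, 7, 9) term-by-term (mod 11).
  -X**2 ↦ -1·100·1·1 = -100
  2*X*Y ↦ 2·10·7·1 = 140
  -2*X*Z ↦ -2·10·1·9 = -180
  2*Y**2 ↦ 2·1·49·1 = 98
  -3*Y*Z ↦ -3·1·7·9 = -189
  3*Z**2 ↦ 3·1·1·81 = 243
Sum: F(10, 7, 9) = (-100) + (140) + (-180) + (98) + (-189) + (243) = 12.
Reducing mod 11: 12 ≡ 1 (mod 11).
Since F(a, b, c) ≡ 1 ≠ 0 (mod 11), P does NOT lie on the curve.


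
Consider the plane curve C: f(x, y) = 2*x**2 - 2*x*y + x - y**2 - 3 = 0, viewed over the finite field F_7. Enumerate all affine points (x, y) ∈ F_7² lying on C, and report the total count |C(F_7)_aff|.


Affine F_7-points: {(0, 2), (0, 5), (1, 0), (1, 5), (2, 0), (2, 3), (4, 3), (5, 2)}; count = 8.

For each of the 49 pairs (x, y) ∈ F_7², evaluate f(x, y) mod 7. Record the zeros.
  x = 0: [0↦4, 1↦3, 2↦0, 3↦2, 4↦2, 5↦0, 6↦3]  zeros at y ∈ {2, 5}
  x = 1: [0↦0, 1↦4, 2↦6, 3↦6, 4↦4, 5↦0, 6↦1]  zeros at y ∈ {0, 5}
  x = 2: [0↦0, 1↦2, 2↦2, 3↦0, 4↦3, 5↦4, 6↦3]  zeros at y ∈ {0, 3}
  x = 3: [0↦4, 1↦4, 2↦2, 3↦5, 4↦6, 5↦5, 6↦2]  zeros at y ∈ ∅
  x = 4: [0↦5, 1↦3, 2↦6, 3↦0, 4↦6, 5↦3, 6↦5]  zeros at y ∈ {3}
  x = 5: [0↦3, 1↦6, 2↦0, 3↦6, 4↦3, 5↦5, 6↦5]  zeros at y ∈ {2}
  x = 6: [0↦5, 1↦6, 2↦5, 3↦2, 4↦4, 5↦4, 6↦2]  zeros at y ∈ ∅
Collecting zeros: affine points = {(0, 2), (0, 5), (1, 0), (1, 5), (2, 0), (2, 3), (4, 3), (5, 2)}.
Total count |C(F_7)_aff| = 8.


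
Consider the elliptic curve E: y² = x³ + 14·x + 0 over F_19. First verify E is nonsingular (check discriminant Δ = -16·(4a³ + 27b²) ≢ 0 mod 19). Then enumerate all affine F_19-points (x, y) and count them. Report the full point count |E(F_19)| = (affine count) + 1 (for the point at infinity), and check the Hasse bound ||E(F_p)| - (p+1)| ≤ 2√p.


Affine points = {(0, 0), (2, 6), (2, 13), (4, 5), (4, 14), (5, 9), (5, 10), (7, 2), (7, 17), (8, 4), (8, 15), (9, 0), (10, 0), (13, 2), (13, 17), (16, 8), (16, 11), (18, 2), (18, 17)}; affine count = 19; |E(F_19)| = 20.

Discriminant check: Δ ∝ 4a³ + 27b² = 4·14³ + 27·0² = 4·2744 + 27·0 ≡ 13 (mod 19). Nonzero ⇒ E is nonsingular.
For each x ∈ F_19, compute rhs = x³ + 14·x + 0 mod 19, then count y ∈ F_19 with y² ≡ rhs.
  x = 0: rhs = 0, matching y values: 0 (1 points).
  x = 1: rhs = 15, matching y values: none (0 points).
  x = 2: rhs = 17, matching y values: 6, 13 (2 points).
  x = 3: rhs = 12, matching y values: none (0 points).
  x = 4: rhs = 6, matching y values: 5, 14 (2 points).
  x = 5: rhs = 5, matching y values: 9, 10 (2 points).
  x = 6: rhs = 15, matching y values: none (0 points).
  x = 7: rhs = 4, matching y values: 2, 17 (2 points).
  x = 8: rhs = 16, matching y values: 4, 15 (2 points).
  x = 9: rhs = 0, matching y values: 0 (1 points).
  x = 10: rhs = 0, matching y values: 0 (1 points).
  x = 11: rhs = 3, matching y values: none (0 points).
  x = 12: rhs = 15, matching y values: none (0 points).
  x = 13: rhs = 4, matching y values: 2, 17 (2 points).
  x = 14: rhs = 14, matching y values: none (0 points).
  x = 15: rhs = 13, matching y values: none (0 points).
  x = 16: rhs = 7, matching y values: 8, 11 (2 points).
  x = 17: rhs = 2, matching y values: none (0 points).
  x = 18: rhs = 4, matching y values: 2, 17 (2 points).
Total affine count: 19.
Full point count |E(F_19)| = 19 + 1 = 20.
Hasse bound: |20 − (19+1)| = |0| = 0 ≤ 2√19 ≈ 8.7178 ✓.


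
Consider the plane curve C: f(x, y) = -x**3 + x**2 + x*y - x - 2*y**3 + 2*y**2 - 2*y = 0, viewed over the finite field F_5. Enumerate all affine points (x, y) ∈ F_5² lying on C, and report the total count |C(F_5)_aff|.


Affine F_5-points: {(0, 0), (1, 3), (3, 1), (4, 1), (4, 4)}; count = 5.

For each of the 25 pairs (x, y) ∈ F_5², evaluate f(x, y) mod 5. Record the zeros.
  x = 0: [0↦0, 1↦3, 2↦3, 3↦3, 4↦1]  zeros at y ∈ {0}
  x = 1: [0↦4, 1↦3, 2↦4, 3↦0, 4↦4]  zeros at y ∈ {3}
  x = 2: [0↦4, 1↦4, 2↦1, 3↦3, 4↦3]  zeros at y ∈ ∅
  x = 3: [0↦4, 1↦0, 2↦3, 3↦1, 4↦2]  zeros at y ∈ {1}
  x = 4: [0↦3, 1↦0, 2↦4, 3↦3, 4↦0]  zeros at y ∈ {1, 4}
Collecting zeros: affine points = {(0, 0), (1, 3), (3, 1), (4, 1), (4, 4)}.
Total count |C(F_5)_aff| = 5.


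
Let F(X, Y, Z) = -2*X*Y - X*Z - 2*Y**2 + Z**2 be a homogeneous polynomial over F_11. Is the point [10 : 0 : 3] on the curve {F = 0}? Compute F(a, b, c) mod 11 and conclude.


F(10,0,3) ≡ 1 (mod 11); P is NOT on the curve.

Evaluate F(10, 0, 3) term-by-term (mod 11).
  -2*X*Y ↦ -2·10·0·1 = 0
  -X*Z ↦ -1·10·1·3 = -30
  -2*Y**2 ↦ -2·1·0·1 = 0
  Z**2 ↦ 1·1·1·9 = 9
Sum: F(10, 0, 3) = (0) + (-30) + (0) + (9) = -21.
Reducing mod 11: -21 ≡ 1 (mod 11).
Since F(a, b, c) ≡ 1 ≠ 0 (mod 11), P does NOT lie on the curve.


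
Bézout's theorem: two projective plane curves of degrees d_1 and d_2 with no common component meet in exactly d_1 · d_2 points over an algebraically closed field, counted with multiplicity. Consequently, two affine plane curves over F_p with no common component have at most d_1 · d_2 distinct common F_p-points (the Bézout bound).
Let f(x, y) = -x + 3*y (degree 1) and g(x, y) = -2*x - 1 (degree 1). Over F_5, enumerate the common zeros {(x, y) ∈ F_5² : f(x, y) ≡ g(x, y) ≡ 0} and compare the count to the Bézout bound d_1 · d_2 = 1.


Common zeros: {(2, 4)}; count = 1; Bézout bound = 1.

deg(f) = 1, deg(g) = 1, so Bézout bound = 1.
Scan x ∈ F_5. For each x, list the y ∈ F_5 with f(x, y) ≡ 0 and those with g(x, y) ≡ 0 (mod 5); the common zeros in that column are the intersection.
  x = 0: f ≡ 0 at y ∈ {0}; g ≡ 0 at y ∈ ∅; common: ∅.
  x = 1: f ≡ 0 at y ∈ {2}; g ≡ 0 at y ∈ ∅; common: ∅.
  x = 2: f ≡ 0 at y ∈ {4}; g ≡ 0 at y ∈ {0, 1, 2, 3, 4}; common: {4}.
  x = 3: f ≡ 0 at y ∈ {1}; g ≡ 0 at y ∈ ∅; common: ∅.
  x = 4: f ≡ 0 at y ∈ {3}; g ≡ 0 at y ∈ ∅; common: ∅.
Collecting: common zeros = {(2, 4)}, so the count is 1.
Comparison with the Bézout bound: 1 ≤ 1 = deg(f)·deg(g), as expected for curves with no common component (the bound is attained).


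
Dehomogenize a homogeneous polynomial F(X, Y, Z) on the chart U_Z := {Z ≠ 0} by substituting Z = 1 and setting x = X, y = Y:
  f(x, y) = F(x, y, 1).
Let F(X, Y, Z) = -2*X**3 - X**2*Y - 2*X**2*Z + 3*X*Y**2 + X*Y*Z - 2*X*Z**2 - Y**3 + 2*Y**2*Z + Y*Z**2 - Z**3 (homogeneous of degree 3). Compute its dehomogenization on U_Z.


f(x, y) = -2*x**3 - x**2*y - 2*x**2 + 3*x*y**2 + x*y - 2*x - y**3 + 2*y**2 + y - 1

On U_Z we set Z = 1. Each monomial c·X^i·Y^j·Z^k in F becomes c·x^i·y^j·1^k = c·x^i·y^j.
Substituting Z = 1: F(X, Y, 1) = -2*x**3 - x**2*y - 2*x**2 + 3*x*y**2 + x*y - 2*x - y**3 + 2*y**2 + y - 1.
Note: deg(f) ≤ deg(F) = 3; strict inequality happens when F is divisible by Z (lost terms).


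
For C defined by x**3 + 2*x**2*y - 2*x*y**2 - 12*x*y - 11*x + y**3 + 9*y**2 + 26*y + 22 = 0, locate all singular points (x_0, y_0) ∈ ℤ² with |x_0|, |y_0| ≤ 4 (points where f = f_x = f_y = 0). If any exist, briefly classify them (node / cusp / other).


Singular points: {(1, -2)}; classification: node.

Compute partial derivatives:
  f_x = 3*x**2 + 4*x*y - 2*y**2 - 12*y - 11.
  f_y = 2*x**2 - 4*x*y - 12*x + 3*y**2 + 18*y + 26.
Scan x_0 ∈ {−4, ..., 4}. For each x_0, f_y(x_0, y) is a polynomial in y; find its integer roots y ∈ {−4, ..., 4}, then test f_x and f at those candidates.
  x = -4: f_y(-4, y) = 3*y**2 + 34*y + 106; no integer root y with |y| ≤ 4.
  x = -3: f_y(-3, y) = 3*y**2 + 30*y + 80; no integer root y with |y| ≤ 4.
  x = -2: f_y(-2, y) = 3*y**2 + 26*y + 58; no integer root y with |y| ≤ 4.
  x = -1: f_y(-1, y) = 3*y**2 + 22*y + 40; vanishes at y ∈ {-4}. (-1, -4): f_x = 24 ≠ 0.
  x = 0: f_y(0, y) = 3*y**2 + 18*y + 26; no integer root y with |y| ≤ 4.
  x = 1: f_y(1, y) = 3*y**2 + 14*y + 16; vanishes at y ∈ {-2}. (1, -2): f_x = 0, f = 0 — SINGULAR.
  x = 2: f_y(2, y) = 3*y**2 + 10*y + 10; no integer root y with |y| ≤ 4.
  x = 3: f_y(3, y) = 3*y**2 + 6*y + 8; no integer root y with |y| ≤ 4.
  x = 4: f_y(4, y) = 3*y**2 + 2*y + 10; no integer root y with |y| ≤ 4.
Only singular point on the grid: (1, -2).
Classify: substitute x = 1 + u, y = -2 + v and expand: f = u**3 + 2*u**2*v - u**2 - 2*u*v**2 + v**3 + v**2.
No constant or linear terms (consistent with a singular point). Quadratic part: -u**2 + v**2. Cubic part: u**3 + 2*u**2*v - 2*u*v**2 + v**3.
The quadratic part v**2 - u**2 = (v − u)(v + u) splits into two distinct linear factors, so there are two distinct tangent lines y − -2 = ±(x − 1) — this is a node (ordinary double point).
Classification: node.


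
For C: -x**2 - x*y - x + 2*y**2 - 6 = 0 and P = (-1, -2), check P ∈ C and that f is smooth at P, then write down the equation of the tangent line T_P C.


Tangent line at P: 3*x - 7*y - 11 = 0.

Step 1: f(-1, -2) = 0, so P lies on C.
Step 2: partial derivatives
  f_x(x, y) = -2*x - y - 1, f_y(x, y) = -x + 4*y.
  f_x(P) = 3, f_y(P) = -7 (gradient nonzero, so P is smooth).
Step 3: tangent line at P: 3·(x − -1) + -7·(y − -2) = 0.
Expanding: 3*x - 7*y - 11 = 0.


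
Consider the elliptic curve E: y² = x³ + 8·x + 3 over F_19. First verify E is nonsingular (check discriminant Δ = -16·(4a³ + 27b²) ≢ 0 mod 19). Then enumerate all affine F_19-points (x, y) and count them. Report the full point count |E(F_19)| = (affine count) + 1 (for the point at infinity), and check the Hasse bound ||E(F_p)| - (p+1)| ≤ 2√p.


Affine points = {(3, 4), (3, 15), (4, 2), (4, 17), (5, 4), (5, 15), (6, 1), (6, 18), (8, 3), (8, 16), (9, 5), (9, 14), (10, 0), (11, 4), (11, 15), (13, 9), (13, 10), (14, 3), (14, 16), (16, 3), (16, 16), (17, 6), (17, 13)}; affine count = 23; |E(F_19)| = 24.

Discriminant check: Δ ∝ 4a³ + 27b² = 4·8³ + 27·3² = 4·512 + 27·9 ≡ 11 (mod 19). Nonzero ⇒ E is nonsingular.
For each x ∈ F_19, compute rhs = x³ + 8·x + 3 mod 19, then count y ∈ F_19 with y² ≡ rhs.
  x = 0: rhs = 3, matching y values: none (0 points).
  x = 1: rhs = 12, matching y values: none (0 points).
  x = 2: rhs = 8, matching y values: none (0 points).
  x = 3: rhs = 16, matching y values: 4, 15 (2 points).
  x = 4: rhs = 4, matching y values: 2, 17 (2 points).
  x = 5: rhs = 16, matching y values: 4, 15 (2 points).
  x = 6: rhs = 1, matching y values: 1, 18 (2 points).
  x = 7: rhs = 3, matching y values: none (0 points).
  x = 8: rhs = 9, matching y values: 3, 16 (2 points).
  x = 9: rhs = 6, matching y values: 5, 14 (2 points).
  x = 10: rhs = 0, matching y values: 0 (1 points).
  x = 11: rhs = 16, matching y values: 4, 15 (2 points).
  x = 12: rhs = 3, matching y values: none (0 points).
  x = 13: rhs = 5, matching y values: 9, 10 (2 points).
  x = 14: rhs = 9, matching y values: 3, 16 (2 points).
  x = 15: rhs = 2, matching y values: none (0 points).
  x = 16: rhs = 9, matching y values: 3, 16 (2 points).
  x = 17: rhs = 17, matching y values: 6, 13 (2 points).
  x = 18: rhs = 13, matching y values: none (0 points).
Total affine count: 23.
Full point count |E(F_19)| = 23 + 1 = 24.
Hasse bound: |24 − (19+1)| = |4| = 4 ≤ 2√19 ≈ 8.7178 ✓.


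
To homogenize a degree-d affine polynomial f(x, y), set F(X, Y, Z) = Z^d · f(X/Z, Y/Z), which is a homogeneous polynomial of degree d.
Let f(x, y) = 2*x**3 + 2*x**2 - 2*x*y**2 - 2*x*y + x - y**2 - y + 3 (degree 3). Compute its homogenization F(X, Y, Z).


F(X, Y, Z) = 2*X**3 + 2*X**2*Z - 2*X*Y**2 - 2*X*Y*Z + X*Z**2 - Y**2*Z - Y*Z**2 + 3*Z**3

deg(f) = 3.
Substitute x = X/Z, y = Y/Z into f, then multiply by Z^3.
  monomial 2·x^3·y^0 ↦ 2·X^3·Y^0·Z^0.
  monomial 2·x^2·y^0 ↦ 2·X^2·Y^0·Z^1.
  monomial -2·x^1·y^2 ↦ -2·X^1·Y^2·Z^0.
  monomial -2·x^1·y^1 ↦ -2·X^1·Y^1·Z^1.
  monomial 1·x^1·y^0 ↦ 1·X^1·Y^0·Z^2.
  monomial -1·x^0·y^2 ↦ -1·X^0·Y^2·Z^1.
  monomial -1·x^0·y^1 ↦ -1·X^0·Y^1·Z^2.
  monomial 3·x^0·y^0 ↦ 3·X^0·Y^0·Z^3.
Collecting: F(X, Y, Z) = 2*X**3 + 2*X**2*Z - 2*X*Y**2 - 2*X*Y*Z + X*Z**2 - Y**2*Z - Y*Z**2 + 3*Z**3.


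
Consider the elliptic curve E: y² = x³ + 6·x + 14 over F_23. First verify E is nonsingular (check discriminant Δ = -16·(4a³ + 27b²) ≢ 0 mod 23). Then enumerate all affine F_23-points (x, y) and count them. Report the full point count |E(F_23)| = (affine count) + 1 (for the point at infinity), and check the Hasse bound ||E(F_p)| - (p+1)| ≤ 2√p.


Affine points = {(3, 6), (3, 17), (5, 10), (5, 13), (6, 6), (6, 17), (7, 10), (7, 13), (10, 4), (10, 19), (11, 10), (11, 13), (13, 9), (13, 14), (14, 6), (14, 17), (15, 11), (15, 12), (19, 8), (19, 15)}; affine count = 20; |E(F_23)| = 21.

Discriminant check: Δ ∝ 4a³ + 27b² = 4·6³ + 27·14² = 4·216 + 27·196 ≡ 15 (mod 23). Nonzero ⇒ E is nonsingular.
For each x ∈ F_23, compute rhs = x³ + 6·x + 14 mod 23, then count y ∈ F_23 with y² ≡ rhs.
  x = 0: rhs = 14, matching y values: none (0 points).
  x = 1: rhs = 21, matching y values: none (0 points).
  x = 2: rhs = 11, matching y values: none (0 points).
  x = 3: rhs = 13, matching y values: 6, 17 (2 points).
  x = 4: rhs = 10, matching y values: none (0 points).
  x = 5: rhs = 8, matching y values: 10, 13 (2 points).
  x = 6: rhs = 13, matching y values: 6, 17 (2 points).
  x = 7: rhs = 8, matching y values: 10, 13 (2 points).
  x = 8: rhs = 22, matching y values: none (0 points).
  x = 9: rhs = 15, matching y values: none (0 points).
  x = 10: rhs = 16, matching y values: 4, 19 (2 points).
  x = 11: rhs = 8, matching y values: 10, 13 (2 points).
  x = 12: rhs = 20, matching y values: none (0 points).
  x = 13: rhs = 12, matching y values: 9, 14 (2 points).
  x = 14: rhs = 13, matching y values: 6, 17 (2 points).
  x = 15: rhs = 6, matching y values: 11, 12 (2 points).
  x = 16: rhs = 20, matching y values: none (0 points).
  x = 17: rhs = 15, matching y values: none (0 points).
  x = 18: rhs = 20, matching y values: none (0 points).
  x = 19: rhs = 18, matching y values: 8, 15 (2 points).
  x = 20: rhs = 15, matching y values: none (0 points).
  x = 21: rhs = 17, matching y values: none (0 points).
  x = 22: rhs = 7, matching y values: none (0 points).
Total affine count: 20.
Full point count |E(F_23)| = 20 + 1 = 21.
Hasse bound: |21 − (23+1)| = |-3| = 3 ≤ 2√23 ≈ 9.5917 ✓.


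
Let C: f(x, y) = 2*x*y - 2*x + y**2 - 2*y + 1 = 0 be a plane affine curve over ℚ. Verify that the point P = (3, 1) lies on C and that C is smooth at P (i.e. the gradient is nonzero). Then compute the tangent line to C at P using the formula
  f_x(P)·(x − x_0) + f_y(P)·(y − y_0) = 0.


Tangent line at P: 6*y - 6 = 0.

Step 1: f(3, 1) = 0, so P lies on C.
Step 2: partial derivatives
  f_x(x, y) = 2*y - 2, f_y(x, y) = 2*x + 2*y - 2.
  f_x(P) = 0, f_y(P) = 6 (gradient nonzero, so P is smooth).
Step 3: tangent line at P: 0·(x − 3) + 6·(y − 1) = 0.
Expanding: 6*y - 6 = 0.


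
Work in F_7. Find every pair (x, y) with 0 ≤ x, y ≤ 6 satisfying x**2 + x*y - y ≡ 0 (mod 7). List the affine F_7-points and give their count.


Affine F_7-points: {(0, 0), (2, 3), (3, 6), (4, 4), (5, 6), (6, 4)}; count = 6.

For each of the 49 pairs (x, y) ∈ F_7², evaluate f(x, y) mod 7. Record the zeros.
  x = 0: [0↦0, 1↦6, 2↦5, 3↦4, 4↦3, 5↦2, 6↦1]  zeros at y ∈ {0}
  x = 1: [0↦1, 1↦1, 2↦1, 3↦1, 4↦1, 5↦1, 6↦1]  zeros at y ∈ ∅
  x = 2: [0↦4, 1↦5, 2↦6, 3↦0, 4↦1, 5↦2, 6↦3]  zeros at y ∈ {3}
  x = 3: [0↦2, 1↦4, 2↦6, 3↦1, 4↦3, 5↦5, 6↦0]  zeros at y ∈ {6}
  x = 4: [0↦2, 1↦5, 2↦1, 3↦4, 4↦0, 5↦3, 6↦6]  zeros at y ∈ {4}
  x = 5: [0↦4, 1↦1, 2↦5, 3↦2, 4↦6, 5↦3, 6↦0]  zeros at y ∈ {6}
  x = 6: [0↦1, 1↦6, 2↦4, 3↦2, 4↦0, 5↦5, 6↦3]  zeros at y ∈ {4}
Collecting zeros: affine points = {(0, 0), (2, 3), (3, 6), (4, 4), (5, 6), (6, 4)}.
Total count |C(F_7)_aff| = 6.


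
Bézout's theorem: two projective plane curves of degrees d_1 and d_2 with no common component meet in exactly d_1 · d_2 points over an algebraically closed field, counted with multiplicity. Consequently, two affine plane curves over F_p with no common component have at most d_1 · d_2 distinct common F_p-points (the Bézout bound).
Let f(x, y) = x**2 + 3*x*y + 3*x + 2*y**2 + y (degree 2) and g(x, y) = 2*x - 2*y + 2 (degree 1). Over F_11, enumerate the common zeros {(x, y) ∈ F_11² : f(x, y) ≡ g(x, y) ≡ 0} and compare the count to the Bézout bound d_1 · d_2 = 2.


Common zeros: {(4, 5), (7, 8)}; count = 2; Bézout bound = 2.

deg(f) = 2, deg(g) = 1, so Bézout bound = 2.
Scan x ∈ F_11. For each x, list the y ∈ F_11 with f(x, y) ≡ 0 and those with g(x, y) ≡ 0 (mod 11); the common zeros in that column are the intersection.
  x = 0: f ≡ 0 at y ∈ {0, 5}; g ≡ 0 at y ∈ {1}; common: ∅.
  x = 1: f ≡ 0 at y ∈ ∅; g ≡ 0 at y ∈ {2}; common: ∅.
  x = 2: f ≡ 0 at y ∈ ∅; g ≡ 0 at y ∈ {3}; common: ∅.
  x = 3: f ≡ 0 at y ∈ {3}; g ≡ 0 at y ∈ {4}; common: ∅.
  x = 4: f ≡ 0 at y ∈ {5}; g ≡ 0 at y ∈ {5}; common: {5}.
  x = 5: f ≡ 0 at y ∈ ∅; g ≡ 0 at y ∈ {6}; common: ∅.
  x = 6: f ≡ 0 at y ∈ ∅; g ≡ 0 at y ∈ {7}; common: ∅.
  x = 7: f ≡ 0 at y ∈ {3, 8}; g ≡ 0 at y ∈ {8}; common: {8}.
  x = 8: f ≡ 0 at y ∈ {0, 4}; g ≡ 0 at y ∈ {9}; common: ∅.
  x = 9: f ≡ 0 at y ∈ ∅; g ≡ 0 at y ∈ {10}; common: ∅.
  x = 10: f ≡ 0 at y ∈ {4, 8}; g ≡ 0 at y ∈ {0}; common: ∅.
Collecting: common zeros = {(4, 5), (7, 8)}, so the count is 2.
Comparison with the Bézout bound: 2 ≤ 2 = deg(f)·deg(g), as expected for curves with no common component (the bound is attained).


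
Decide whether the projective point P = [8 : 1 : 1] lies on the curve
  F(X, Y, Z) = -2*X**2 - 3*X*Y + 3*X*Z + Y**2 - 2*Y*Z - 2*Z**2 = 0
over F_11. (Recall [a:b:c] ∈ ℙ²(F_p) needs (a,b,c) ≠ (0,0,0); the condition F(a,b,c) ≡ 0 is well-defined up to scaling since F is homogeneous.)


F(8,1,1) ≡ 1 (mod 11); P is NOT on the curve.

Evaluate F(8, 1, 1) term-by-term (mod 11).
  -2*X**2 ↦ -2·64·1·1 = -128
  -3*X*Y ↦ -3·8·1·1 = -24
  3*X*Z ↦ 3·8·1·1 = 24
  Y**2 ↦ 1·1·1·1 = 1
  -2*Y*Z ↦ -2·1·1·1 = -2
  -2*Z**2 ↦ -2·1·1·1 = -2
Sum: F(8, 1, 1) = (-128) + (-24) + (24) + (1) + (-2) + (-2) = -131.
Reducing mod 11: -131 ≡ 1 (mod 11).
Since F(a, b, c) ≡ 1 ≠ 0 (mod 11), P does NOT lie on the curve.


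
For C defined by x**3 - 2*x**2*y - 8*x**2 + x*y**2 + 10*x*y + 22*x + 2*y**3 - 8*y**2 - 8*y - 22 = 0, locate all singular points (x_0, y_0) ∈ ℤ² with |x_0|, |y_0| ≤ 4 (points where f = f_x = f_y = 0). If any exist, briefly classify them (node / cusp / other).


Singular points: {(3, 1)}; classification: node.

Compute partial derivatives:
  f_x = 3*x**2 - 4*x*y - 16*x + y**2 + 10*y + 22.
  f_y = -2*x**2 + 2*x*y + 10*x + 6*y**2 - 16*y - 8.
Scan x_0 ∈ {−4, ..., 4}. For each x_0, f_y(x_0, y) is a polynomial in y; find its integer roots y ∈ {−4, ..., 4}, then test f_x and f at those candidates.
  x = -4: f_y(-4, y) = 6*y**2 - 24*y - 80; no integer root y with |y| ≤ 4.
  x = -3: f_y(-3, y) = 6*y**2 - 22*y - 56; no integer root y with |y| ≤ 4.
  x = -2: f_y(-2, y) = 6*y**2 - 20*y - 36; no integer root y with |y| ≤ 4.
  x = -1: f_y(-1, y) = 6*y**2 - 18*y - 20; no integer root y with |y| ≤ 4.
  x = 0: f_y(0, y) = 6*y**2 - 16*y - 8; no integer root y with |y| ≤ 4.
  x = 1: f_y(1, y) = 6*y**2 - 14*y; vanishes at y ∈ {0}. (1, 0): f_x = 9 ≠ 0.
  x = 2: f_y(2, y) = 6*y**2 - 12*y + 4; no integer root y with |y| ≤ 4.
  x = 3: f_y(3, y) = 6*y**2 - 10*y + 4; vanishes at y ∈ {1}. (3, 1): f_x = 0, f = 0 — SINGULAR.
  x = 4: f_y(4, y) = 6*y**2 - 8*y; vanishes at y ∈ {0}. (4, 0): f_x = 6 ≠ 0.
Only singular point on the grid: (3, 1).
Classify: substitute x = 3 + u, y = 1 + v and expand: f = u**3 - 2*u**2*v - u**2 + u*v**2 + 2*v**3 + v**2.
No constant or linear terms (consistent with a singular point). Quadratic part: -u**2 + v**2. Cubic part: u**3 - 2*u**2*v + u*v**2 + 2*v**3.
The quadratic part v**2 - u**2 = (v − u)(v + u) splits into two distinct linear factors, so there are two distinct tangent lines y − 1 = ±(x − 3) — this is a node (ordinary double point).
Classification: node.


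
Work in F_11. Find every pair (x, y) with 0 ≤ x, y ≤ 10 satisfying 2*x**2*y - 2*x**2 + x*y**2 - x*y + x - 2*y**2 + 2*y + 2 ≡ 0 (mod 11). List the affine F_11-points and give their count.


Affine F_11-points: {(0, 4), (0, 8), (2, 6), (3, 8), (6, 2), (6, 3), (7, 4), (7, 6), (9, 1), (9, 2)}; count = 10.

For each of the 121 pairs (x, y) ∈ F_11², evaluate f(x, y) mod 11. Record the zeros.
  x = 0: [0↦2, 1↦2, 2↦9, 3↦1, 4↦0, 5↦6, 6↦8, 7↦6, 8↦0, 9↦1, 10↦9]  zeros at y ∈ {4, 8}
  x = 1: [0↦1, 1↦3, 2↦3, 3↦1, 4↦8, 5↦2, 6↦5, 7↦6, 8↦5, 9↦2, 10↦8]  zeros at y ∈ ∅
  x = 2: [0↦7, 1↦4, 2↦1, 3↦9, 4↦6, 5↦3, 6↦0, 7↦8, 8↦5, 9↦2, 10↦10]  zeros at y ∈ {6}
  x = 3: [0↦9, 1↦5, 2↦3, 3↦3, 4↦5, 5↦9, 6↦4, 7↦1, 8↦0, 9↦1, 10↦4]  zeros at y ∈ {8}
  x = 4: [0↦7, 1↦6, 2↦9, 3↦5, 4↦5, 5↦9, 6↦6, 7↦7, 8↦1, 9↦10, 10↦1]  zeros at y ∈ ∅
  x = 5: [0↦1, 1↦7, 2↦8, 3↦4, 4↦6, 5↦3, 6↦6, 7↦4, 8↦8, 9↦7, 10↦1]  zeros at y ∈ ∅
  x = 6: [0↦2, 1↦8, 2↦0, 3↦0, 4↦8, 5↦2, 6↦4, 7↦3, 8↦10, 9↦3, 10↦4]  zeros at y ∈ {2, 3}
  x = 7: [0↦10, 1↦9, 2↦7, 3↦4, 4↦0, 5↦6, 6↦0, 7↦4, 8↦7, 9↦9, 10↦10]  zeros at y ∈ {4, 6}
  x = 8: [0↦3, 1↦10, 2↦7, 3↦5, 4↦4, 5↦4, 6↦5, 7↦7, 8↦10, 9↦3, 10↦8]  zeros at y ∈ ∅
  x = 9: [0↦3, 1↦0, 2↦0, 3↦3, 4↦9, 5↦7, 6↦8, 7↦1, 8↦8, 9↦7, 10↦9]  zeros at y ∈ {1, 2}
  x = 10: [0↦10, 1↦1, 2↦8, 3↦9, 4↦4, 5↦4, 6↦9, 7↦8, 8↦1, 9↦10, 10↦2]  zeros at y ∈ ∅
Collecting zeros: affine points = {(0, 4), (0, 8), (2, 6), (3, 8), (6, 2), (6, 3), (7, 4), (7, 6), (9, 1), (9, 2)}.
Total count |C(F_11)_aff| = 10.


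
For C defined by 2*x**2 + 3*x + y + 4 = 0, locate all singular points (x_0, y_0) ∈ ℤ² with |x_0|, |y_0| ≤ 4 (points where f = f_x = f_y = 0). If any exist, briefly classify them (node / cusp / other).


No singular points in the scanned grid; C is smooth there.

Compute partial derivatives:
  f_x = 4*x + 3.
  f_y = 1.
f_y = 1 is a nonzero constant, so f_y never vanishes: no point (x, y) can satisfy f = f_x = f_y = 0. In particular no (x, y) ∈ {−4, ..., 4}² is singular; the curve is smooth.


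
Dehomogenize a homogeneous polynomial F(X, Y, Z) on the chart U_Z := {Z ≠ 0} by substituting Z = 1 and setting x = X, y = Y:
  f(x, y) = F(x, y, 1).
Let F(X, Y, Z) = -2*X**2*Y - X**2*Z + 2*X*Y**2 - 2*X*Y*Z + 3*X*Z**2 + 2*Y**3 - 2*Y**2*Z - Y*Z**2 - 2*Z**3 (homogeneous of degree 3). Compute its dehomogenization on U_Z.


f(x, y) = -2*x**2*y - x**2 + 2*x*y**2 - 2*x*y + 3*x + 2*y**3 - 2*y**2 - y - 2

On U_Z we set Z = 1. Each monomial c·X^i·Y^j·Z^k in F becomes c·x^i·y^j·1^k = c·x^i·y^j.
Substituting Z = 1: F(X, Y, 1) = -2*x**2*y - x**2 + 2*x*y**2 - 2*x*y + 3*x + 2*y**3 - 2*y**2 - y - 2.
Note: deg(f) ≤ deg(F) = 3; strict inequality happens when F is divisible by Z (lost terms).


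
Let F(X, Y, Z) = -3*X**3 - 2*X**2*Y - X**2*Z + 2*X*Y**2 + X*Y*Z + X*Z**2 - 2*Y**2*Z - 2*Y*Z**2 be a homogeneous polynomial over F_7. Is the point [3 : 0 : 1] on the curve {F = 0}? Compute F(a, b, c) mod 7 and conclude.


F(3,0,1) ≡ 4 (mod 7); P is NOT on the curve.

Evaluate F(3, 0, 1) term-by-term (mod 7).
  -3*X**3 ↦ -3·27·1·1 = -81
  -2*X**2*Y ↦ -2·9·0·1 = 0
  -X**2*Z ↦ -1·9·1·1 = -9
  2*X*Y**2 ↦ 2·3·0·1 = 0
  X*Y*Z ↦ 1·3·0·1 = 0
  X*Z**2 ↦ 1·3·1·1 = 3
  -2*Y**2*Z ↦ -2·1·0·1 = 0
  -2*Y*Z**2 ↦ -2·1·0·1 = 0
Sum: F(3, 0, 1) = (-81) + (0) + (-9) + (0) + (0) + (3) + (0) + (0) = -87.
Reducing mod 7: -87 ≡ 4 (mod 7).
Since F(a, b, c) ≡ 4 ≠ 0 (mod 7), P does NOT lie on the curve.


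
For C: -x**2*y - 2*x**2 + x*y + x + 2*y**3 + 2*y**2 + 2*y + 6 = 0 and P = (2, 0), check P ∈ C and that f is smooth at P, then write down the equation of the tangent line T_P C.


Tangent line at P: 14 - 7*x = 0.

Step 1: f(2, 0) = 0, so P lies on C.
Step 2: partial derivatives
  f_x(x, y) = -2*x*y - 4*x + y + 1, f_y(x, y) = -x**2 + x + 6*y**2 + 4*y + 2.
  f_x(P) = -7, f_y(P) = 0 (gradient nonzero, so P is smooth).
Step 3: tangent line at P: -7·(x − 2) + 0·(y − 0) = 0.
Expanding: 14 - 7*x = 0.


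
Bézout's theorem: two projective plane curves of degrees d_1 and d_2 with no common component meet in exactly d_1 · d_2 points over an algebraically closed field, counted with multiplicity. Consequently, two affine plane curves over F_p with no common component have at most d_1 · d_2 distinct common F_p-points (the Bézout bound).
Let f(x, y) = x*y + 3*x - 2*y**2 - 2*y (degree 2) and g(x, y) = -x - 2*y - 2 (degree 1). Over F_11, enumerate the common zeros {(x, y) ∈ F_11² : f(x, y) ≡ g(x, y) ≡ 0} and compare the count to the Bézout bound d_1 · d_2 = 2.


Common zeros: {(0, 10), (1, 4)}; count = 2; Bézout bound = 2.

deg(f) = 2, deg(g) = 1, so Bézout bound = 2.
Scan x ∈ F_11. For each x, list the y ∈ F_11 with f(x, y) ≡ 0 and those with g(x, y) ≡ 0 (mod 11); the common zeros in that column are the intersection.
  x = 0: f ≡ 0 at y ∈ {0, 10}; g ≡ 0 at y ∈ {10}; common: {10}.
  x = 1: f ≡ 0 at y ∈ {1, 4}; g ≡ 0 at y ∈ {4}; common: {4}.
  x = 2: f ≡ 0 at y ∈ {5, 6}; g ≡ 0 at y ∈ {9}; common: ∅.
  x = 3: f ≡ 0 at y ∈ ∅; g ≡ 0 at y ∈ {3}; common: ∅.
  x = 4: f ≡ 0 at y ∈ {3, 9}; g ≡ 0 at y ∈ {8}; common: ∅.
  x = 5: f ≡ 0 at y ∈ ∅; g ≡ 0 at y ∈ {2}; common: ∅.
  x = 6: f ≡ 0 at y ∈ ∅; g ≡ 0 at y ∈ {7}; common: ∅.
  x = 7: f ≡ 0 at y ∈ ∅; g ≡ 0 at y ∈ {1}; common: ∅.
  x = 8: f ≡ 0 at y ∈ ∅; g ≡ 0 at y ∈ {6}; common: ∅.
  x = 9: f ≡ 0 at y ∈ {2, 7}; g ≡ 0 at y ∈ {0}; common: ∅.
  x = 10: f ≡ 0 at y ∈ ∅; g ≡ 0 at y ∈ {5}; common: ∅.
Collecting: common zeros = {(0, 10), (1, 4)}, so the count is 2.
Comparison with the Bézout bound: 2 ≤ 2 = deg(f)·deg(g), as expected for curves with no common component (the bound is attained).


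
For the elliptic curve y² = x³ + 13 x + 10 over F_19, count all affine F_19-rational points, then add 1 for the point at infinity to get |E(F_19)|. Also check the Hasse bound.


Affine points = {(1, 9), (1, 10), (2, 5), (2, 14), (3, 0), (6, 0), (7, 8), (7, 11), (9, 1), (9, 18), (10, 0), (13, 1), (13, 18), (16, 1), (16, 18)}; affine count = 15; |E(F_19)| = 16.

Discriminant check: Δ ∝ 4a³ + 27b² = 4·13³ + 27·10² = 4·2197 + 27·100 ≡ 12 (mod 19). Nonzero ⇒ E is nonsingular.
For each x ∈ F_19, compute rhs = x³ + 13·x + 10 mod 19, then count y ∈ F_19 with y² ≡ rhs.
  x = 0: rhs = 10, matching y values: none (0 points).
  x = 1: rhs = 5, matching y values: 9, 10 (2 points).
  x = 2: rhs = 6, matching y values: 5, 14 (2 points).
  x = 3: rhs = 0, matching y values: 0 (1 points).
  x = 4: rhs = 12, matching y values: none (0 points).
  x = 5: rhs = 10, matching y values: none (0 points).
  x = 6: rhs = 0, matching y values: 0 (1 points).
  x = 7: rhs = 7, matching y values: 8, 11 (2 points).
  x = 8: rhs = 18, matching y values: none (0 points).
  x = 9: rhs = 1, matching y values: 1, 18 (2 points).
  x = 10: rhs = 0, matching y values: 0 (1 points).
  x = 11: rhs = 2, matching y values: none (0 points).
  x = 12: rhs = 13, matching y values: none (0 points).
  x = 13: rhs = 1, matching y values: 1, 18 (2 points).
  x = 14: rhs = 10, matching y values: none (0 points).
  x = 15: rhs = 8, matching y values: none (0 points).
  x = 16: rhs = 1, matching y values: 1, 18 (2 points).
  x = 17: rhs = 14, matching y values: none (0 points).
  x = 18: rhs = 15, matching y values: none (0 points).
Total affine count: 15.
Full point count |E(F_19)| = 15 + 1 = 16.
Hasse bound: |16 − (19+1)| = |-4| = 4 ≤ 2√19 ≈ 8.7178 ✓.


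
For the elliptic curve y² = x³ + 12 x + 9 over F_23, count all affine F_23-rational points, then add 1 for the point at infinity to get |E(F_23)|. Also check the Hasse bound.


Affine points = {(0, 3), (0, 20), (2, 8), (2, 15), (3, 7), (3, 16), (4, 11), (4, 12), (9, 8), (9, 15), (10, 5), (10, 18), (11, 0), (12, 8), (12, 15), (13, 4), (13, 19), (14, 0), (18, 10), (18, 13), (19, 9), (19, 14), (21, 0)}; affine count = 23; |E(F_23)| = 24.

Discriminant check: Δ ∝ 4a³ + 27b² = 4·12³ + 27·9² = 4·1728 + 27·81 ≡ 14 (mod 23). Nonzero ⇒ E is nonsingular.
For each x ∈ F_23, compute rhs = x³ + 12·x + 9 mod 23, then count y ∈ F_23 with y² ≡ rhs.
  x = 0: rhs = 9, matching y values: 3, 20 (2 points).
  x = 1: rhs = 22, matching y values: none (0 points).
  x = 2: rhs = 18, matching y values: 8, 15 (2 points).
  x = 3: rhs = 3, matching y values: 7, 16 (2 points).
  x = 4: rhs = 6, matching y values: 11, 12 (2 points).
  x = 5: rhs = 10, matching y values: none (0 points).
  x = 6: rhs = 21, matching y values: none (0 points).
  x = 7: rhs = 22, matching y values: none (0 points).
  x = 8: rhs = 19, matching y values: none (0 points).
  x = 9: rhs = 18, matching y values: 8, 15 (2 points).
  x = 10: rhs = 2, matching y values: 5, 18 (2 points).
  x = 11: rhs = 0, matching y values: 0 (1 points).
  x = 12: rhs = 18, matching y values: 8, 15 (2 points).
  x = 13: rhs = 16, matching y values: 4, 19 (2 points).
  x = 14: rhs = 0, matching y values: 0 (1 points).
  x = 15: rhs = 22, matching y values: none (0 points).
  x = 16: rhs = 19, matching y values: none (0 points).
  x = 17: rhs = 20, matching y values: none (0 points).
  x = 18: rhs = 8, matching y values: 10, 13 (2 points).
  x = 19: rhs = 12, matching y values: 9, 14 (2 points).
  x = 20: rhs = 15, matching y values: none (0 points).
  x = 21: rhs = 0, matching y values: 0 (1 points).
  x = 22: rhs = 19, matching y values: none (0 points).
Total affine count: 23.
Full point count |E(F_23)| = 23 + 1 = 24.
Hasse bound: |24 − (23+1)| = |0| = 0 ≤ 2√23 ≈ 9.5917 ✓.


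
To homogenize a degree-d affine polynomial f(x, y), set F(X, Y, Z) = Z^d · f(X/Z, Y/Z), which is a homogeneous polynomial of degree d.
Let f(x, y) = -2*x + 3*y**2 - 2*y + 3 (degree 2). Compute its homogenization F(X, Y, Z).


F(X, Y, Z) = -2*X*Z + 3*Y**2 - 2*Y*Z + 3*Z**2

deg(f) = 2.
Substitute x = X/Z, y = Y/Z into f, then multiply by Z^2.
  monomial -2·x^1·y^0 ↦ -2·X^1·Y^0·Z^1.
  monomial 3·x^0·y^2 ↦ 3·X^0·Y^2·Z^0.
  monomial -2·x^0·y^1 ↦ -2·X^0·Y^1·Z^1.
  monomial 3·x^0·y^0 ↦ 3·X^0·Y^0·Z^2.
Collecting: F(X, Y, Z) = -2*X*Z + 3*Y**2 - 2*Y*Z + 3*Z**2.


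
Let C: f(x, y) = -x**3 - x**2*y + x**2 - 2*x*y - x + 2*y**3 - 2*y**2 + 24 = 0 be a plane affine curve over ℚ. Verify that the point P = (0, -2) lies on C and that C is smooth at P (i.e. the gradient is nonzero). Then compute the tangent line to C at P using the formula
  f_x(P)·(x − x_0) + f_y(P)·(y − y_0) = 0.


Tangent line at P: 3*x + 32*y + 64 = 0.

Step 1: f(0, -2) = 0, so P lies on C.
Step 2: partial derivatives
  f_x(x, y) = -3*x**2 - 2*x*y + 2*x - 2*y - 1, f_y(x, y) = -x**2 - 2*x + 6*y**2 - 4*y.
  f_x(P) = 3, f_y(P) = 32 (gradient nonzero, so P is smooth).
Step 3: tangent line at P: 3·(x − 0) + 32·(y − -2) = 0.
Expanding: 3*x + 32*y + 64 = 0.


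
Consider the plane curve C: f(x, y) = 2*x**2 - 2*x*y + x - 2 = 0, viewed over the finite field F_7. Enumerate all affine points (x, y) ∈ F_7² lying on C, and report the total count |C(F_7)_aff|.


Affine F_7-points: {(1, 4), (2, 2), (3, 2), (4, 6), (5, 6), (6, 4)}; count = 6.

For each of the 49 pairs (x, y) ∈ F_7², evaluate f(x, y) mod 7. Record the zeros.
  x = 0: [0↦5, 1↦5, 2↦5, 3↦5, 4↦5, 5↦5, 6↦5]  zeros at y ∈ ∅
  x = 1: [0↦1, 1↦6, 2↦4, 3↦2, 4↦0, 5↦5, 6↦3]  zeros at y ∈ {4}
  x = 2: [0↦1, 1↦4, 2↦0, 3↦3, 4↦6, 5↦2, 6↦5]  zeros at y ∈ {2}
  x = 3: [0↦5, 1↦6, 2↦0, 3↦1, 4↦2, 5↦3, 6↦4]  zeros at y ∈ {2}
  x = 4: [0↦6, 1↦5, 2↦4, 3↦3, 4↦2, 5↦1, 6↦0]  zeros at y ∈ {6}
  x = 5: [0↦4, 1↦1, 2↦5, 3↦2, 4↦6, 5↦3, 6↦0]  zeros at y ∈ {6}
  x = 6: [0↦6, 1↦1, 2↦3, 3↦5, 4↦0, 5↦2, 6↦4]  zeros at y ∈ {4}
Collecting zeros: affine points = {(1, 4), (2, 2), (3, 2), (4, 6), (5, 6), (6, 4)}.
Total count |C(F_7)_aff| = 6.
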